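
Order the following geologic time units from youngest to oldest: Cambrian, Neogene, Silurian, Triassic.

Neogene → Triassic → Silurian → Cambrian

Group by era (each group listed oldest first) — Paleozoic: Cambrian, Silurian; Mesozoic: Triassic; Cenozoic: Neogene. The eras run Paleozoic → Mesozoic → Cenozoic. Concatenating the groups in that era order and then reversing gives youngest to oldest.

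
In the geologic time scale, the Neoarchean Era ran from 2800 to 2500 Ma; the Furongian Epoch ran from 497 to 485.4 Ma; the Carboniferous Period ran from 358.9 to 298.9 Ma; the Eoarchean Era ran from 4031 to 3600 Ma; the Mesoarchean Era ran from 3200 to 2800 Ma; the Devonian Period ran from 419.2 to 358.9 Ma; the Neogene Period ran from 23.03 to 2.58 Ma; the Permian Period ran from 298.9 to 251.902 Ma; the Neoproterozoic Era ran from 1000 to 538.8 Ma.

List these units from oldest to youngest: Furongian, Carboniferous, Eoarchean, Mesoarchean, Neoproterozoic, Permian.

Eoarchean, Mesoarchean, Neoproterozoic, Furongian, Carboniferous, Permian

Read off each span (Ma): Furongian 497–485.4; Carboniferous 358.9–298.9; Eoarchean 4031–3600; Mesoarchean 3200–2800; Neoproterozoic 1000–538.8; Permian 298.9–251.902.
Larger Ma is older, so oldest→youngest is Eoarchean, Mesoarchean, Neoproterozoic, Furongian, Carboniferous, Permian.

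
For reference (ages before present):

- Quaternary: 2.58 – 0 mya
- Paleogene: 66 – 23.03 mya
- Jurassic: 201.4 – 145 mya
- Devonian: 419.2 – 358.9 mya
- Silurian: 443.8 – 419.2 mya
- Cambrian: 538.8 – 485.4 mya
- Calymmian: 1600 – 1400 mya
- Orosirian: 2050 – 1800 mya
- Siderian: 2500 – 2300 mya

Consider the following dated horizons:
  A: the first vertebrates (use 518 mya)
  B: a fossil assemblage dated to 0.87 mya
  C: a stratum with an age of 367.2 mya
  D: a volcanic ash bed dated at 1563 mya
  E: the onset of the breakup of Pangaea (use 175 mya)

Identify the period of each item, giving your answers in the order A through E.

Match each age against the start–end ranges in the excerpt: A = 518 Ma → Cambrian (538.8–485.4); B = 0.87 Ma → Quaternary (2.58–0); C = 367.2 Ma → Devonian (419.2–358.9); D = 1563 Ma → Calymmian (1600–1400); E = 175 Ma → Jurassic (201.4–145).

A — Cambrian; B — Quaternary; C — Devonian; D — Calymmian; E — Jurassic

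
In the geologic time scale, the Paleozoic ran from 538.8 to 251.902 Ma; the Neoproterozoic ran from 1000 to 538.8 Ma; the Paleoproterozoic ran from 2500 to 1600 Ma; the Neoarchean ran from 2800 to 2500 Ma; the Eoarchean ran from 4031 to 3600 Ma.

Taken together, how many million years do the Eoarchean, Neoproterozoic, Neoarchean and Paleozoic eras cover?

Each duration: Eoarchean = 431; Neoproterozoic = 461.2; Neoarchean = 300; Paleozoic = 286.898.
Sum: 431 + 461.2 + 300 + 286.898 = 1479.098 Myr.

1479.098 million years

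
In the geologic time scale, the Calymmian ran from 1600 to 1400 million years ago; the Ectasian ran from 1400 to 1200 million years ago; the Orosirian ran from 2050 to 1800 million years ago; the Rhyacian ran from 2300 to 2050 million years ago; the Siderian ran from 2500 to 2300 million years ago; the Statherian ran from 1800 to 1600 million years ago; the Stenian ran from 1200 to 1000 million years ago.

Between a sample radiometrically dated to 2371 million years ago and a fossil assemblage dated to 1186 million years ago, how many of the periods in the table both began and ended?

The older date is 2371 Ma and the younger is 1186 Ma.
Periods with start < 2371 and end > 1186 Ma: Rhyacian (2300–2050), Orosirian (2050–1800), Statherian (1800–1600), Calymmian (1600–1400), Ectasian (1400–1200).
That is 5 complete periods.

5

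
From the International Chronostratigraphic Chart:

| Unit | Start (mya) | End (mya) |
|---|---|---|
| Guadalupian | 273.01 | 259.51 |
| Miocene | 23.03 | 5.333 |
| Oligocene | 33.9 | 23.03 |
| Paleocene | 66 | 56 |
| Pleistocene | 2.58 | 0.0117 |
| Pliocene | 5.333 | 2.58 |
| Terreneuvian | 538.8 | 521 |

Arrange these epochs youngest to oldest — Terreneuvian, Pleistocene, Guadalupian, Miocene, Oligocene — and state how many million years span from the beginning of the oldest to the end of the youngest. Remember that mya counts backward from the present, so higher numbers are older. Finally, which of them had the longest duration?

Pleistocene, Miocene, Oligocene, Guadalupian, Terreneuvian; total span 538.7883 Myr; longest is Terreneuvian

From the excerpt: Terreneuvian 538.8–521; Pleistocene 2.58–0.0117; Guadalupian 273.01–259.51; Miocene 23.03–5.333; Oligocene 33.9–23.03 (Ma).
Larger Ma is earlier, so the oldest is Terreneuvian and the youngest is Pleistocene; youngest to oldest: Pleistocene, Miocene, Oligocene, Guadalupian, Terreneuvian.
Oldest start 538.8 minus youngest end 0.0117 gives 538.7883 Myr overall.
Individual lengths (start − end): Miocene 17.697; Guadalupian 13.5; Terreneuvian 17.8; Oligocene 10.87; Pleistocene 2.5683. The largest is Terreneuvian at 17.8 Myr.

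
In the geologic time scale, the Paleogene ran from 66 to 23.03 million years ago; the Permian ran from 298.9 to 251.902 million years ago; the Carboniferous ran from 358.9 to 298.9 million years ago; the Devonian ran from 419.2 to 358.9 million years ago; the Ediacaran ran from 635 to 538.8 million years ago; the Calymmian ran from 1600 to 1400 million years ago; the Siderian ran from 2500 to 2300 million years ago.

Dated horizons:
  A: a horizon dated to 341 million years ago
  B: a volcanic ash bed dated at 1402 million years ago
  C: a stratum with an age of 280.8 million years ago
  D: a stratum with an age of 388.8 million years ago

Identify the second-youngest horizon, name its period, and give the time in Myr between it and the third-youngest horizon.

Sorted youngest-first by Ma: C (280.8), A (341), D (388.8), B (1402).
The second youngest is A at 341 Ma, which lies in 358.9–298.9 Ma: the Carboniferous.
The third youngest is D at 388.8 Ma; separation = |341 − 388.8| = 47.8 Myr.

A, in the Carboniferous; 47.8 million years to D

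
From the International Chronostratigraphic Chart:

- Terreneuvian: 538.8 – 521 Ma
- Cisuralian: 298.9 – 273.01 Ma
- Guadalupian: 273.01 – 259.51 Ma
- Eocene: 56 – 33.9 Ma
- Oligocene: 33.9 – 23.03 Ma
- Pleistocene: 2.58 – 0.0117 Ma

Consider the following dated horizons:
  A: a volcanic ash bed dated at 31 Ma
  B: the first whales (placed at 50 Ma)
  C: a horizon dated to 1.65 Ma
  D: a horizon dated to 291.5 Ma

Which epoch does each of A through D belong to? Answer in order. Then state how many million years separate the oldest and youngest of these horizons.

A: 31 Ma lies in 33.9–23.03 Ma, so Oligocene.
B: 50 Ma lies in 56–33.9 Ma, so Eocene.
C: 1.65 Ma lies in 2.58–0.0117 Ma, so Pleistocene.
D: 291.5 Ma lies in 298.9–273.01 Ma, so Cisuralian.
Oldest = 291.5 Ma, youngest = 1.65 Ma → span 289.85 Myr.

A — Oligocene; B — Eocene; C — Pleistocene; D — Cisuralian; span 289.85 million years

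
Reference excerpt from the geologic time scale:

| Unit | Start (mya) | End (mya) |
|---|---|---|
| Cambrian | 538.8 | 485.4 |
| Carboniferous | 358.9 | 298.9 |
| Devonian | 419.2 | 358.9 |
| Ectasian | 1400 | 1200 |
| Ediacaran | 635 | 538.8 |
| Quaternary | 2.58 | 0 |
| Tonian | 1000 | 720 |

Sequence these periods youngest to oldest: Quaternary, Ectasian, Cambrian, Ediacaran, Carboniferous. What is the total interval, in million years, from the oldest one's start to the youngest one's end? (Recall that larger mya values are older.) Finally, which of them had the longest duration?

Quaternary, Carboniferous, Cambrian, Ediacaran, Ectasian; total span 1400 Myr; longest is Ectasian

From the excerpt: Quaternary 2.58–0; Ectasian 1400–1200; Cambrian 538.8–485.4; Ediacaran 635–538.8; Carboniferous 358.9–298.9 (Ma).
Larger Ma is earlier, so the oldest is Ectasian and the youngest is Quaternary; youngest to oldest: Quaternary, Carboniferous, Cambrian, Ediacaran, Ectasian.
Oldest start 1400 minus youngest end 0 gives 1400 Myr overall.
Individual lengths (start − end): Ediacaran 96.2; Carboniferous 60; Quaternary 2.58; Cambrian 53.4; Ectasian 200. The largest is Ectasian at 200 Myr.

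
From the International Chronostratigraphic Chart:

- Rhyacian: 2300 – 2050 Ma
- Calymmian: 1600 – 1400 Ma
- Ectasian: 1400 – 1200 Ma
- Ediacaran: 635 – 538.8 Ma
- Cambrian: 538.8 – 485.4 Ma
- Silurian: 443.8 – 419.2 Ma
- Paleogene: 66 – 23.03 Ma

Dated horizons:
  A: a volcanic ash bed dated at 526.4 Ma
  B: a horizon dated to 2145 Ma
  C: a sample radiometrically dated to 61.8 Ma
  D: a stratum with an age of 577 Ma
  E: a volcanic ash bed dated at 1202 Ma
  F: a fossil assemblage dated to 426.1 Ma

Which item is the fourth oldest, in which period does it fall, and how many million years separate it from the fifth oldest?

Larger Ma means older, so oldest first: B 2145 > E 1202 > D 577 > A 526.4 > F 426.1 > C 61.8.
Counting 4 along gives A (526.4 Ma); the excerpt puts that inside the Cambrian, 538.8–485.4 Ma.
Next in line is F (426.1 Ma), and 526.4 − 426.1 = 100.3 Myr.

A, in the Cambrian; 100.3 million years to F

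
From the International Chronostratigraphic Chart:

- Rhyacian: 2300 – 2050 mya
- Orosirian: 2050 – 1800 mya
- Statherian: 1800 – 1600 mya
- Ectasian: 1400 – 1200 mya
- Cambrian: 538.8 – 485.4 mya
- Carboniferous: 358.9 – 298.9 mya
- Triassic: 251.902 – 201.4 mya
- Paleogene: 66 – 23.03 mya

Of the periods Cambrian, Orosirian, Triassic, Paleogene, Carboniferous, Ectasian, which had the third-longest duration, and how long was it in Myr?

Durations: Cambrian 53.4; Orosirian 250; Triassic 50.502; Paleogene 42.97; Carboniferous 60; Ectasian 200 Myr.
Sorted longest-first: Orosirian (250), Ectasian (200), Carboniferous (60), Cambrian (53.4), Triassic (50.502), Paleogene (42.97).
The third longest is Carboniferous at 60 Myr.

Carboniferous, 60 million years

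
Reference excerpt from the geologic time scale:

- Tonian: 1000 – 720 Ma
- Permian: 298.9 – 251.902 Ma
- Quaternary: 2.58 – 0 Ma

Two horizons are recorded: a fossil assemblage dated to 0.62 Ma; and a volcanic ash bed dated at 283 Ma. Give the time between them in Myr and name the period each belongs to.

282.38 million years apart; the first in the Quaternary, the second in the Permian

Elapsed time: 283 − 0.62 = 282.38 Myr.
0.62 Ma lies within 2.58–0 Ma: Quaternary.
283 Ma lies within 298.9–251.902 Ma: Permian.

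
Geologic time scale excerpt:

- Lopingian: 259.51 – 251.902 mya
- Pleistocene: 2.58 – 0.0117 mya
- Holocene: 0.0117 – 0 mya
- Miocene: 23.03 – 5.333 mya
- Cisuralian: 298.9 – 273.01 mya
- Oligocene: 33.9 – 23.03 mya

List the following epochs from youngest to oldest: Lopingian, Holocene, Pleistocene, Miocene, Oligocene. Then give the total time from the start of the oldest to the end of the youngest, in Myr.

Holocene → Pleistocene → Miocene → Oligocene → Lopingian; total span 259.51 Myr

From the excerpt: Lopingian 259.51–251.902; Holocene 0.0117–0; Pleistocene 2.58–0.0117; Miocene 23.03–5.333; Oligocene 33.9–23.03 (Ma).
Larger Ma is earlier, so the oldest is Lopingian and the youngest is Holocene; youngest to oldest: Holocene, Pleistocene, Miocene, Oligocene, Lopingian.
Oldest start 259.51 minus youngest end 0 gives 259.51 Myr overall.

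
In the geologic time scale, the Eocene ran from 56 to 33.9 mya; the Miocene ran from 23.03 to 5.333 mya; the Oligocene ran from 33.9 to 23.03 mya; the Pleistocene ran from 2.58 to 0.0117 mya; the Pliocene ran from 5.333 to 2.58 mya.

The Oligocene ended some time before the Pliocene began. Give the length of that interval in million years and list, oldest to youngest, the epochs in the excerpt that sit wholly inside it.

The Oligocene closes at 23.03 Ma and the Pliocene opens at 5.333 Ma, so the interval is 23.03 − 5.333 = 17.697 Myr.
An epoch fits inside if it starts at or after 23.03 Ma and ends at or before 5.333 Ma; oldest first that gives Miocene.

17.697 million years; Miocene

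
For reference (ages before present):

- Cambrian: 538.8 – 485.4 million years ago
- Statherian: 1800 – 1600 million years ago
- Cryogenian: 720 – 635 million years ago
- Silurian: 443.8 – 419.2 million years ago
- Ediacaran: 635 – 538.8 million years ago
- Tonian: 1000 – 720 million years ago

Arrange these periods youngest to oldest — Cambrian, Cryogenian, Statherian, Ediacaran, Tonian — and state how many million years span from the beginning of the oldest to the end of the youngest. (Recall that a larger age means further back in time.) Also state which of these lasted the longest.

From the excerpt: Cambrian 538.8–485.4; Cryogenian 720–635; Statherian 1800–1600; Ediacaran 635–538.8; Tonian 1000–720 (Ma).
Larger Ma is earlier, so the oldest is Statherian and the youngest is Cambrian; youngest to oldest: Cambrian, Ediacaran, Cryogenian, Tonian, Statherian.
Oldest start 1800 minus youngest end 485.4 gives 1314.6 Myr overall.
Individual lengths (start − end): Cryogenian 85; Cambrian 53.4; Tonian 280; Ediacaran 96.2; Statherian 200. The largest is Tonian at 280 Myr.

Cambrian → Ediacaran → Cryogenian → Tonian → Statherian; total span 1314.6 Myr; longest is Tonian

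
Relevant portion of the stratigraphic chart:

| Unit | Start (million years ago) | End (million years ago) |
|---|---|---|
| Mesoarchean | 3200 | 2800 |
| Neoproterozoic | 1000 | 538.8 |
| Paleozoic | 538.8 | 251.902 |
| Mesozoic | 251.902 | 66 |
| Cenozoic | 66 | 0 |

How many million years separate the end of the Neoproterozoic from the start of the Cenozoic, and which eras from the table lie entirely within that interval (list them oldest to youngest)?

472.8 million years; Paleozoic, Mesozoic

The Neoproterozoic closes at 538.8 Ma and the Cenozoic opens at 66 Ma, so the interval is 538.8 − 66 = 472.8 Myr.
An era fits inside if it starts at or after 538.8 Ma and ends at or before 66 Ma; oldest first that gives Paleozoic, Mesozoic.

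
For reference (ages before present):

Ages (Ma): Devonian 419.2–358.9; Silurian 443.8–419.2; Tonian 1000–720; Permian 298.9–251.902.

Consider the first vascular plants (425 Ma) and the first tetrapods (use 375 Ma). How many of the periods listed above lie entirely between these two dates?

0

The older date is 425 Ma and the younger is 375 Ma.
No period both begins after 425 Ma and ends before 375 Ma, so the count is 0.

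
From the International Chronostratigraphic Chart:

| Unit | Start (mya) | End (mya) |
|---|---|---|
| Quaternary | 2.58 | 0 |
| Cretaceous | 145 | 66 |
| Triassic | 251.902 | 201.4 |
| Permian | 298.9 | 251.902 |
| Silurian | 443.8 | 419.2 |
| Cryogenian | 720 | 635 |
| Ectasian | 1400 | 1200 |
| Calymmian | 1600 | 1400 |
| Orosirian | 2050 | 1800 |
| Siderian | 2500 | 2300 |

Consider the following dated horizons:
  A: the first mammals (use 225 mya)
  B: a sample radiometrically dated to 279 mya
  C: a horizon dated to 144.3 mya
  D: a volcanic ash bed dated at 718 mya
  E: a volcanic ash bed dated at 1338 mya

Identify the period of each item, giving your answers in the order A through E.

Match each age against the start–end ranges in the excerpt: A = 225 Ma → Triassic (251.902–201.4); B = 279 Ma → Permian (298.9–251.902); C = 144.3 Ma → Cretaceous (145–66); D = 718 Ma → Cryogenian (720–635); E = 1338 Ma → Ectasian (1400–1200).

A — Triassic; B — Permian; C — Cretaceous; D — Cryogenian; E — Ectasian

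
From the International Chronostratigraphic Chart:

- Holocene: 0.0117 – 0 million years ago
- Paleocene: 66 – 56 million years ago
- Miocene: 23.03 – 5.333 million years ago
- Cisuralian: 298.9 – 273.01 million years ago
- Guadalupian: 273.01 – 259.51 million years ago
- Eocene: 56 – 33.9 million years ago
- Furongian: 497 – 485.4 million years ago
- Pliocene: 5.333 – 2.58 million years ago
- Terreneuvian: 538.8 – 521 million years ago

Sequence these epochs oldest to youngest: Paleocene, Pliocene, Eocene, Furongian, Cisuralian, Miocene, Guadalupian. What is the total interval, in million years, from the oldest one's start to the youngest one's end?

Furongian, Cisuralian, Guadalupian, Paleocene, Eocene, Miocene, Pliocene; total span 494.42 Myr

From the excerpt: Paleocene 66–56; Pliocene 5.333–2.58; Eocene 56–33.9; Furongian 497–485.4; Cisuralian 298.9–273.01; Miocene 23.03–5.333; Guadalupian 273.01–259.51 (Ma).
Larger Ma is earlier, so the oldest is Furongian and the youngest is Pliocene; oldest to youngest: Furongian, Cisuralian, Guadalupian, Paleocene, Eocene, Miocene, Pliocene.
Oldest start 497 minus youngest end 2.58 gives 494.42 Myr overall.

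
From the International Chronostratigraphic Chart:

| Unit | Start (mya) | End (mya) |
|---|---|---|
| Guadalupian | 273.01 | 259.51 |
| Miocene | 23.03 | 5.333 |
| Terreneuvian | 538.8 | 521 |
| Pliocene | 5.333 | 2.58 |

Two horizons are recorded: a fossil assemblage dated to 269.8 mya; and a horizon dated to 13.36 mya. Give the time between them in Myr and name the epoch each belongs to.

Elapsed time: 269.8 − 13.36 = 256.44 Myr.
269.8 Ma lies within 273.01–259.51 Ma: Guadalupian.
13.36 Ma lies within 23.03–5.333 Ma: Miocene.

256.44 million years apart; the first in the Guadalupian, the second in the Miocene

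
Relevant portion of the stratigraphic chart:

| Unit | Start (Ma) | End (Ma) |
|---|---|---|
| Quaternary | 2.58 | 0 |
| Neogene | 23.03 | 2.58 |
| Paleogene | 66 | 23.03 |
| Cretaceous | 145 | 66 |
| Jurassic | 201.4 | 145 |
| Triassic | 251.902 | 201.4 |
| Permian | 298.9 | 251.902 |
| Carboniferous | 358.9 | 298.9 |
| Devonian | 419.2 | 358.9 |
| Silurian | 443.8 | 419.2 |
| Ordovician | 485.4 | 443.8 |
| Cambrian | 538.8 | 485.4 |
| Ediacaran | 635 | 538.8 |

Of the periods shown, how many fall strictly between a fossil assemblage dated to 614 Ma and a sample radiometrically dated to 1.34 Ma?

11

The older date is 614 Ma and the younger is 1.34 Ma.
Periods with start < 614 and end > 1.34 Ma: Cambrian (538.8–485.4), Ordovician (485.4–443.8), Silurian (443.8–419.2), Devonian (419.2–358.9), Carboniferous (358.9–298.9), Permian (298.9–251.902), Triassic (251.902–201.4), Jurassic (201.4–145), Cretaceous (145–66), Paleogene (66–23.03), Neogene (23.03–2.58).
That is 11 complete periods.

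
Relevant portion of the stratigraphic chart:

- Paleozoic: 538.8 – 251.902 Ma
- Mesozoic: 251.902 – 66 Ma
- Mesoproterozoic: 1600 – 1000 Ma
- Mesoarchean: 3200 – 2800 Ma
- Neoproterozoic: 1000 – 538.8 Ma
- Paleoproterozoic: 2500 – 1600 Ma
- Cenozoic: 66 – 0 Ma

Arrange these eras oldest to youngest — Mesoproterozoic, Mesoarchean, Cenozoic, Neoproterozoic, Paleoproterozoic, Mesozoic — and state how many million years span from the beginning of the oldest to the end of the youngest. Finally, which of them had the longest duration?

Mesoarchean, Paleoproterozoic, Mesoproterozoic, Neoproterozoic, Mesozoic, Cenozoic; total span 3200 Myr; longest is Paleoproterozoic

Start ages (Ma): Mesoarchean 3200, Paleoproterozoic 2500, Mesoproterozoic 1600, Neoproterozoic 1000, Mesozoic 251.902, Cenozoic 66.
Ordered oldest to youngest: Mesoarchean, Paleoproterozoic, Mesoproterozoic, Neoproterozoic, Mesozoic, Cenozoic.
Span = 3200 − 0 = 3200 Myr.
Durations: Neoproterozoic 461.2, Mesoarchean 400, Paleoproterozoic 900, Mesoproterozoic 600, Mesozoic 185.902, Cenozoic 66 → longest is Paleoproterozoic (900 Myr).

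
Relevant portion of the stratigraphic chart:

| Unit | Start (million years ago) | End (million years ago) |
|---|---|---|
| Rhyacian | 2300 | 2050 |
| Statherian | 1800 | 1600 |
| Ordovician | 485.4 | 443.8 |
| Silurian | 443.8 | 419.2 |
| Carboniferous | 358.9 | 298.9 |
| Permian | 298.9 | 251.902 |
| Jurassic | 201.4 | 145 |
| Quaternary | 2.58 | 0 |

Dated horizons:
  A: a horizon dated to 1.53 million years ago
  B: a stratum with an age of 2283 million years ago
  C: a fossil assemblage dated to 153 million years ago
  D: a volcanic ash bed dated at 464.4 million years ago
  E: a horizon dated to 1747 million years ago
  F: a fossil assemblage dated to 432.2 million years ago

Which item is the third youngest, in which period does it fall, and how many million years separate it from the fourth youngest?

F, in the Silurian; 32.2 million years to D

Sorted youngest-first by Ma: A (1.53), C (153), F (432.2), D (464.4), E (1747), B (2283).
The third youngest is F at 432.2 Ma, which lies in 443.8–419.2 Ma: the Silurian.
The fourth youngest is D at 464.4 Ma; separation = |432.2 − 464.4| = 32.2 Myr.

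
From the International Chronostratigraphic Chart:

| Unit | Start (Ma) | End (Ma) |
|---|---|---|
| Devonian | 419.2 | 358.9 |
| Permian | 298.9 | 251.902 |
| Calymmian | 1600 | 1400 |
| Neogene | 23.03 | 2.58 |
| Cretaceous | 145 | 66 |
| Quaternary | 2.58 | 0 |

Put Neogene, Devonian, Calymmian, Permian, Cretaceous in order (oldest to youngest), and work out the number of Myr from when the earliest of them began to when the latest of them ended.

From the excerpt: Neogene 23.03–2.58; Devonian 419.2–358.9; Calymmian 1600–1400; Permian 298.9–251.902; Cretaceous 145–66 (Ma).
Larger Ma is earlier, so the oldest is Calymmian and the youngest is Neogene; oldest to youngest: Calymmian, Devonian, Permian, Cretaceous, Neogene.
Oldest start 1600 minus youngest end 2.58 gives 1597.42 Myr overall.

Calymmian, Devonian, Permian, Cretaceous, Neogene; total span 1597.42 Myr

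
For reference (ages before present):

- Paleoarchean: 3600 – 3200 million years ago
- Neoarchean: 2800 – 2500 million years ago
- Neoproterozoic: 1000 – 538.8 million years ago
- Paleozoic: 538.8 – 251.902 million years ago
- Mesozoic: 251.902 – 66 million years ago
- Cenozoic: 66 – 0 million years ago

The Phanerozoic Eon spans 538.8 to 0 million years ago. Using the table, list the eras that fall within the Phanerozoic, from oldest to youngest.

Paleozoic, Mesozoic, Cenozoic

Eras with both bounds inside 538.8–0 Ma: Paleozoic (538.8–251.902), Mesozoic (251.902–66), Cenozoic (66–0).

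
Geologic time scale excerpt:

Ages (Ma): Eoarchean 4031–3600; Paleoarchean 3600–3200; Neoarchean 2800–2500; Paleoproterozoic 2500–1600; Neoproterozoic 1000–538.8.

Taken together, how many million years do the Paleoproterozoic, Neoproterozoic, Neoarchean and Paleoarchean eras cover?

2061.2 million years

Each duration: Paleoproterozoic = 900; Neoproterozoic = 461.2; Neoarchean = 300; Paleoarchean = 400.
Sum: 900 + 461.2 + 300 + 400 = 2061.2 Myr.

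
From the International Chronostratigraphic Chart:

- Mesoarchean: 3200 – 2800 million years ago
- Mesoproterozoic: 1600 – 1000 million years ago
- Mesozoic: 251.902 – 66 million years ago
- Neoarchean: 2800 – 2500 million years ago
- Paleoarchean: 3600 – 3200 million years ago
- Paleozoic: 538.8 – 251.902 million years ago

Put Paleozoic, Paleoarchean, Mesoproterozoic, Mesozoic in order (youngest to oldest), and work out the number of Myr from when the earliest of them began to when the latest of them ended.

Mesozoic, Paleozoic, Mesoproterozoic, Paleoarchean; total span 3534 Myr

Start ages (Ma): Paleoarchean 3600, Mesoproterozoic 1600, Paleozoic 538.8, Mesozoic 251.902.
Ordered youngest to oldest: Mesozoic, Paleozoic, Mesoproterozoic, Paleoarchean.
Span = 3600 − 66 = 3534 Myr.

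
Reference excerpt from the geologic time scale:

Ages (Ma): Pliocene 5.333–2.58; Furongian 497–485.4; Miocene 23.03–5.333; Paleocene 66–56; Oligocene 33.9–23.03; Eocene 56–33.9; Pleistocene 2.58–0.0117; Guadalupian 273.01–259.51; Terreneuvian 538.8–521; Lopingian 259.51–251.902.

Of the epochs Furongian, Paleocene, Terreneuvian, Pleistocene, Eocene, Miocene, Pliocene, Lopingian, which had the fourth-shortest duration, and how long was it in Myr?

Durations: Furongian 11.6; Paleocene 10; Terreneuvian 17.8; Pleistocene 2.5683; Eocene 22.1; Miocene 17.697; Pliocene 2.753; Lopingian 7.608 Myr.
Sorted shortest-first: Pleistocene (2.5683), Pliocene (2.753), Lopingian (7.608), Paleocene (10), Furongian (11.6), Miocene (17.697), Terreneuvian (17.8), Eocene (22.1).
The fourth shortest is Paleocene at 10 Myr.

Paleocene, 10 million years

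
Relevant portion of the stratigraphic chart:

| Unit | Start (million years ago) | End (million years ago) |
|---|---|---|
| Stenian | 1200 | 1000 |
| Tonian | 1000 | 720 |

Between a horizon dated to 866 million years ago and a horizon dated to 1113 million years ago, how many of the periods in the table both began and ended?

The older date is 1113 Ma and the younger is 866 Ma.
No period both begins after 1113 Ma and ends before 866 Ma, so the count is 0.

0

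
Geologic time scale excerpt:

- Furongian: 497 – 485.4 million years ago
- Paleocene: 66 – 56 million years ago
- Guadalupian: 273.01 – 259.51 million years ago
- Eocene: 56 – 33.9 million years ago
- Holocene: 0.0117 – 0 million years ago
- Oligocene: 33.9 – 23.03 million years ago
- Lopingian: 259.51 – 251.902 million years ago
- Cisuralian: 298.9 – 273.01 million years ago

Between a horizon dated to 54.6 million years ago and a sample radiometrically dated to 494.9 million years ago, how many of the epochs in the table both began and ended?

4

The older date is 494.9 Ma and the younger is 54.6 Ma.
Epochs with start < 494.9 and end > 54.6 Ma: Cisuralian (298.9–273.01), Guadalupian (273.01–259.51), Lopingian (259.51–251.902), Paleocene (66–56).
That is 4 complete epochs.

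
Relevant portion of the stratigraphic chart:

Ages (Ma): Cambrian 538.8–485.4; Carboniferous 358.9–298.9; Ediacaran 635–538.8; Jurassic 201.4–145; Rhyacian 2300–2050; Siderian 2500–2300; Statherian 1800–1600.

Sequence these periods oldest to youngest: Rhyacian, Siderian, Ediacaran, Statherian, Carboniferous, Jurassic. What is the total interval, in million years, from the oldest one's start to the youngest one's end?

Siderian, Rhyacian, Statherian, Ediacaran, Carboniferous, Jurassic; total span 2355 Myr

Start ages (Ma): Siderian 2500, Rhyacian 2300, Statherian 1800, Ediacaran 635, Carboniferous 358.9, Jurassic 201.4.
Ordered oldest to youngest: Siderian, Rhyacian, Statherian, Ediacaran, Carboniferous, Jurassic.
Span = 2500 − 145 = 2355 Myr.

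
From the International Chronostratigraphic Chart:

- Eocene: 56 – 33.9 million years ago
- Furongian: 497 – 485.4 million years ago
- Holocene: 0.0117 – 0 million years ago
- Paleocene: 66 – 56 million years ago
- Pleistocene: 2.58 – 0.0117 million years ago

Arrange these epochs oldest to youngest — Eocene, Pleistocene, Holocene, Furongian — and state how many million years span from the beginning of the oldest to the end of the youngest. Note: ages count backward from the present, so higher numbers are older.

Furongian → Eocene → Pleistocene → Holocene; total span 497 Myr

Start ages (Ma): Furongian 497, Eocene 56, Pleistocene 2.58, Holocene 0.0117.
Ordered oldest to youngest: Furongian, Eocene, Pleistocene, Holocene.
Span = 497 − 0 = 497 Myr.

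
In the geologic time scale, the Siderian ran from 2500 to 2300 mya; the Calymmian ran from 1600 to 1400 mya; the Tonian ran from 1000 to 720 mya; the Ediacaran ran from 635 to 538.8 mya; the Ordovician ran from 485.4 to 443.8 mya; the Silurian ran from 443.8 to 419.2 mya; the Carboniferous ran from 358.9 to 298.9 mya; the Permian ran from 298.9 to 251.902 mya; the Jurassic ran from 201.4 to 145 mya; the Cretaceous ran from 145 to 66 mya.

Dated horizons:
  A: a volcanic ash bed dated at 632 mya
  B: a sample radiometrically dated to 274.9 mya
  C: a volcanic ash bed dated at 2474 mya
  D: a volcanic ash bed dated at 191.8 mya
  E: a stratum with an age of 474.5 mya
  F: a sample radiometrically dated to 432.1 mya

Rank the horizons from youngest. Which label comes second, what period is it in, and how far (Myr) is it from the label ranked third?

B, in the Permian; 157.2 million years to F

Sorted youngest-first by Ma: D (191.8), B (274.9), F (432.1), E (474.5), A (632), C (2474).
The second youngest is B at 274.9 Ma, which lies in 298.9–251.902 Ma: the Permian.
The third youngest is F at 432.1 Ma; separation = |274.9 − 432.1| = 157.2 Myr.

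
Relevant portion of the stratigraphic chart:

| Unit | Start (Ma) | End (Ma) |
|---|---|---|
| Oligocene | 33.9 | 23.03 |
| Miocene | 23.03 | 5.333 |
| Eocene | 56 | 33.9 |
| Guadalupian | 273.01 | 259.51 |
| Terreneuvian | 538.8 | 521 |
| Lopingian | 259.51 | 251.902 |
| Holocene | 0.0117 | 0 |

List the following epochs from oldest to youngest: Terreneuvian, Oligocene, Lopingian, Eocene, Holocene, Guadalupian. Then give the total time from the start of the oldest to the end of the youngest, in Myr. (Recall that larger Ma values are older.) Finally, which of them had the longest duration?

Start ages (Ma): Terreneuvian 538.8, Guadalupian 273.01, Lopingian 259.51, Eocene 56, Oligocene 33.9, Holocene 0.0117.
Ordered oldest to youngest: Terreneuvian, Guadalupian, Lopingian, Eocene, Oligocene, Holocene.
Span = 538.8 − 0 = 538.8 Myr.
Durations: Lopingian 7.608, Guadalupian 13.5, Holocene 0.0117, Eocene 22.1, Terreneuvian 17.8, Oligocene 10.87 → longest is Eocene (22.1 Myr).

Terreneuvian → Guadalupian → Lopingian → Eocene → Oligocene → Holocene; total span 538.8 Myr; longest is Eocene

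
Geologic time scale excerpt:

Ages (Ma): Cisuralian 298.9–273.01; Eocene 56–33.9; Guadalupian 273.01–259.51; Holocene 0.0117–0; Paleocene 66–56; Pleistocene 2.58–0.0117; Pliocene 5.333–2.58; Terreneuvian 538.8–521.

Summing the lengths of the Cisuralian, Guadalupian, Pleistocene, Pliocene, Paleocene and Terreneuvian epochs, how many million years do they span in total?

Duration is start − end for each: (298.9 − 273.01) + (273.01 − 259.51) + (2.58 − 0.0117) + (5.333 − 2.58) + (66 − 56) + (538.8 − 521).
That is 25.89 + 13.5 + 2.5683 + 2.753 + 10 + 17.8, which totals 72.5113 million years.

72.5113 million years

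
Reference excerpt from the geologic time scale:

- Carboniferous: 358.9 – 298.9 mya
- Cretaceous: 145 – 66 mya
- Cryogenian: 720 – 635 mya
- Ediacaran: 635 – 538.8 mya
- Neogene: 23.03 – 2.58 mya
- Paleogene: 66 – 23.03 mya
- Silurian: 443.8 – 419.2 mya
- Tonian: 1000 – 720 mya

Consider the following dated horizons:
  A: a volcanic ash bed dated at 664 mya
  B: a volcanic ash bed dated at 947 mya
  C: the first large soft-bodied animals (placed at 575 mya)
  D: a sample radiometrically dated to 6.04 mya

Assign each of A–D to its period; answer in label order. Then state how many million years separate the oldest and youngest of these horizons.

Match each age against the start–end ranges in the excerpt: A = 664 Ma → Cryogenian (720–635); B = 947 Ma → Tonian (1000–720); C = 575 Ma → Ediacaran (635–538.8); D = 6.04 Ma → Neogene (23.03–2.58).
The largest age is 947 Ma and the smallest is 6.04 Ma; their difference is 940.96 Myr.

A — Cryogenian; B — Tonian; C — Ediacaran; D — Neogene; span 940.96 million years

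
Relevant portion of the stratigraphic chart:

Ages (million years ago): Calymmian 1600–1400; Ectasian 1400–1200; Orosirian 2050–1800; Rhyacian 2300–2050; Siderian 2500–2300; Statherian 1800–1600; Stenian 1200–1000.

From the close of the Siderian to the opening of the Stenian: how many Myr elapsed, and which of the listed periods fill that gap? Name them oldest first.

1100 million years; Rhyacian, Orosirian, Statherian, Calymmian, Ectasian

End of Siderian = 2300 Ma; start of Stenian = 1200 Ma.
Gap = 2300 − 1200 = 1100 Myr.
Periods wholly inside 2300–1200 Ma: Rhyacian (2300–2050), Orosirian (2050–1800), Statherian (1800–1600), Calymmian (1600–1400), Ectasian (1400–1200).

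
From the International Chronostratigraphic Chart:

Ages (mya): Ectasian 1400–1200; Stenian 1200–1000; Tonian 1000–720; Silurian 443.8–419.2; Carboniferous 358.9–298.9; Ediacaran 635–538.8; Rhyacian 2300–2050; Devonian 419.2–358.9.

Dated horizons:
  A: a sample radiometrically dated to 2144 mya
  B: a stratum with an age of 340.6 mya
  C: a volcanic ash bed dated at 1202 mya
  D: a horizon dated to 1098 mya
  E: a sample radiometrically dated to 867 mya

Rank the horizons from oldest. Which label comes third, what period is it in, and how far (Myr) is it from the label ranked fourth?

D, in the Stenian; 231 million years to E

Larger Ma means older, so oldest first: A 2144 > C 1202 > D 1098 > E 867 > B 340.6.
Counting 3 along gives D (1098 Ma); the excerpt puts that inside the Stenian, 1200–1000 Ma.
Next in line is E (867 Ma), and 1098 − 867 = 231 Myr.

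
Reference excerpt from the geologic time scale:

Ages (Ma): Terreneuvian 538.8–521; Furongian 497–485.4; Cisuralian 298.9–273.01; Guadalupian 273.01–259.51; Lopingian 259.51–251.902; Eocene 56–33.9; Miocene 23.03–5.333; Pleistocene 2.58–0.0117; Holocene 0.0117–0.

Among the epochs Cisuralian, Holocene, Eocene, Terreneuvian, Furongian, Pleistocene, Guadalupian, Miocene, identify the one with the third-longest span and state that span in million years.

Terreneuvian, 17.8 million years

Durations: Cisuralian 25.89; Holocene 0.0117; Eocene 22.1; Terreneuvian 17.8; Furongian 11.6; Pleistocene 2.5683; Guadalupian 13.5; Miocene 17.697 Myr.
Sorted longest-first: Cisuralian (25.89), Eocene (22.1), Terreneuvian (17.8), Miocene (17.697), Guadalupian (13.5), Furongian (11.6), Pleistocene (2.5683), Holocene (0.0117).
The third longest is Terreneuvian at 17.8 Myr.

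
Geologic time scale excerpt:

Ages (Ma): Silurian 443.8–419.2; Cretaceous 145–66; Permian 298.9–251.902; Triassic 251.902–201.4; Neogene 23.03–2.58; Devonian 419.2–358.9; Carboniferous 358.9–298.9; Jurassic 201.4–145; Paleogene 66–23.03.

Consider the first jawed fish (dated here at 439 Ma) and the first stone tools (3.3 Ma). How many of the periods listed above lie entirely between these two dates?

The older date is 439 Ma and the younger is 3.3 Ma.
Periods with start < 439 and end > 3.3 Ma: Devonian (419.2–358.9), Carboniferous (358.9–298.9), Permian (298.9–251.902), Triassic (251.902–201.4), Jurassic (201.4–145), Cretaceous (145–66), Paleogene (66–23.03).
That is 7 complete periods.

7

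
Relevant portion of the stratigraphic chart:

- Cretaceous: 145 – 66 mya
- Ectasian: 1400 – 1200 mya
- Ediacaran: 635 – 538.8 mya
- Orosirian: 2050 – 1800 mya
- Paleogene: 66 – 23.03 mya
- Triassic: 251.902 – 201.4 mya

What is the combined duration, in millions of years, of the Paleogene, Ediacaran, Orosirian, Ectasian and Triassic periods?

639.672 million years

Each duration: Paleogene = 42.97; Ediacaran = 96.2; Orosirian = 250; Ectasian = 200; Triassic = 50.502.
Sum: 42.97 + 96.2 + 250 + 200 + 50.502 = 639.672 Myr.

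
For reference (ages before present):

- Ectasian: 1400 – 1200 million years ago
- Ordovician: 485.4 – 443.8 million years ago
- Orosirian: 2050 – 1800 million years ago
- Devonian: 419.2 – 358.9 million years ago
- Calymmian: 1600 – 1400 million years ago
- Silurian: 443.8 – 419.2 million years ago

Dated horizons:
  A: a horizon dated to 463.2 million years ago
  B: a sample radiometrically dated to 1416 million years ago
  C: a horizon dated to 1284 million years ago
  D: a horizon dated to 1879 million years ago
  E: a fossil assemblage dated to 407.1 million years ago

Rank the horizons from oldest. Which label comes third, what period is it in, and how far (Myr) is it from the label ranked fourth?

C, in the Ectasian; 820.8 million years to A

Sorted oldest-first by Ma: D (1879), B (1416), C (1284), A (463.2), E (407.1).
The third oldest is C at 1284 Ma, which lies in 1400–1200 Ma: the Ectasian.
The fourth oldest is A at 463.2 Ma; separation = |1284 − 463.2| = 820.8 Myr.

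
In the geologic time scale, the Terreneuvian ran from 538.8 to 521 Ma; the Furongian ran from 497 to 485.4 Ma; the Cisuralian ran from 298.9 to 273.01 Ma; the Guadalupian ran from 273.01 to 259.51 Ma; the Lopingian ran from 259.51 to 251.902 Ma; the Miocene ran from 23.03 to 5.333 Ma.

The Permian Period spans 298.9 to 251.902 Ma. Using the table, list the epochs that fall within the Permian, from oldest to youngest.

Cisuralian, Guadalupian, Lopingian

Epochs with both bounds inside 298.9–251.902 Ma: Cisuralian (298.9–273.01), Guadalupian (273.01–259.51), Lopingian (259.51–251.902).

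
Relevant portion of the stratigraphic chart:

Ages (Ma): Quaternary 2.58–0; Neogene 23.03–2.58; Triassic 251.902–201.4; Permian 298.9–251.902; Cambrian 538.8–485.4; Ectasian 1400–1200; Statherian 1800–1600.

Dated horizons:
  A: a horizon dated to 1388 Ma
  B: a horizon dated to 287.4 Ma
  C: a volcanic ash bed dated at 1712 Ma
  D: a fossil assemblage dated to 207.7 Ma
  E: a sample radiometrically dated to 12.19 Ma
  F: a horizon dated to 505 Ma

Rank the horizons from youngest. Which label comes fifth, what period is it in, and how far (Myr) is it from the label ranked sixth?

A, in the Ectasian; 324 million years to C

Smaller Ma means younger, so youngest first: E 12.19 < D 207.7 < B 287.4 < F 505 < A 1388 < C 1712.
Counting 5 along gives A (1388 Ma); the excerpt puts that inside the Ectasian, 1400–1200 Ma.
Next in line is C (1712 Ma), and 1712 − 1388 = 324 Myr.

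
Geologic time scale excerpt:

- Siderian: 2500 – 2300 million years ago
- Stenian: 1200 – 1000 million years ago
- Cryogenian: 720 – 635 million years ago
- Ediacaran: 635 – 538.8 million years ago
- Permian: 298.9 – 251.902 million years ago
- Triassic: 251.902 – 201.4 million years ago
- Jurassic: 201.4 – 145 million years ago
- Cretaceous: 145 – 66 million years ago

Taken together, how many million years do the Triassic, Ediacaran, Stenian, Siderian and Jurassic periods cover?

Each duration: Triassic = 50.502; Ediacaran = 96.2; Stenian = 200; Siderian = 200; Jurassic = 56.4.
Sum: 50.502 + 96.2 + 200 + 200 + 56.4 = 603.102 Myr.

603.102 million years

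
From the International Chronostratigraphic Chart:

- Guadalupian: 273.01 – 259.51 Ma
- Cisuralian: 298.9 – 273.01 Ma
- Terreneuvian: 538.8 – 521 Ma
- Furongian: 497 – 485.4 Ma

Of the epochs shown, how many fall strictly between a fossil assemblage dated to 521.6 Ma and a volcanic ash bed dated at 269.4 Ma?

The older date is 521.6 Ma and the younger is 269.4 Ma.
Epochs with start < 521.6 and end > 269.4 Ma: Furongian (497–485.4), Cisuralian (298.9–273.01).
That is 2 complete epochs.

2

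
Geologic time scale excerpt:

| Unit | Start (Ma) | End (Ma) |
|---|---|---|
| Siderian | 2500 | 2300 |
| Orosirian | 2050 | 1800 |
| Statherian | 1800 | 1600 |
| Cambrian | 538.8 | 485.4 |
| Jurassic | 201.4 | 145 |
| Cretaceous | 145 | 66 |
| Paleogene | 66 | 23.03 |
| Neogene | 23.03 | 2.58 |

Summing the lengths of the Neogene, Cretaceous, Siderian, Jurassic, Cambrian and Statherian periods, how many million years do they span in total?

Duration is start − end for each: (23.03 − 2.58) + (145 − 66) + (2500 − 2300) + (201.4 − 145) + (538.8 − 485.4) + (1800 − 1600).
That is 20.45 + 79 + 200 + 56.4 + 53.4 + 200, which totals 609.25 million years.

609.25 million years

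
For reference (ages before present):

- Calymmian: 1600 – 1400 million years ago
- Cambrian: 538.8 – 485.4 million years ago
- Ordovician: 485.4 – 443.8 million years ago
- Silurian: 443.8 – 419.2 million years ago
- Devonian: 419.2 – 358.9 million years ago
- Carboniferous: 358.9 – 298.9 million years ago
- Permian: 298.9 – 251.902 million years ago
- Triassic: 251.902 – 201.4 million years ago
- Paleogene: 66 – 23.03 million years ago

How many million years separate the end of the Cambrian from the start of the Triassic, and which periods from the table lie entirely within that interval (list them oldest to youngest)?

The Cambrian closes at 485.4 Ma and the Triassic opens at 251.902 Ma, so the interval is 485.4 − 251.902 = 233.498 Myr.
A period fits inside if it starts at or after 485.4 Ma and ends at or before 251.902 Ma; oldest first that gives Ordovician, Silurian, Devonian, Carboniferous, Permian.

233.498 million years; Ordovician, Silurian, Devonian, Carboniferous, Permian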